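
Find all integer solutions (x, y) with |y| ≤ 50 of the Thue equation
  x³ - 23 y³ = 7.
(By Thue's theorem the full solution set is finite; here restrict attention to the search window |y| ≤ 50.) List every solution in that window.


The equation is x³ - 23y³ = 7. For fixed y, x³ = 23·y³ + 7, so a solution requires the RHS to be a perfect cube.
Strategy: iterate y from -50 to 50, compute RHS = 23·y³ + 7, and check whether it is a (positive or negative) perfect cube.
Check small values of y:
  y = 0: RHS = 7 is not a perfect cube.
  y = 1: RHS = 30 is not a perfect cube.
  y = -1: RHS = -16 is not a perfect cube.
  y = 2: RHS = 191 is not a perfect cube.
  y = -2: RHS = -177 is not a perfect cube.
  y = 3: RHS = 628 is not a perfect cube.
  y = -3: RHS = -614 is not a perfect cube.
Continuing the search up to |y| = 50 finds no solutions either.
No (x, y) in the scanned range satisfies the equation.

No integer solutions with |y| ≤ 50.


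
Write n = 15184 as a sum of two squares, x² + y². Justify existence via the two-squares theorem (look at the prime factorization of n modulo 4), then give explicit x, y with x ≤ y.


Step 1: Factor n = 15184 = 2^4 · 13 · 73.
Step 2: Check the mod-4 condition on each prime factor: 2 = 2 (special); 13 ≡ 1 (mod 4), exponent 1; 73 ≡ 1 (mod 4), exponent 1.
All primes ≡ 3 (mod 4) appear to even exponent (or don't appear), so by the two-squares theorem n IS expressible as a sum of two squares.
Step 3: Build a representation. Group n = k² · m with k = 4 and m = 13 · 73 = 949 (a product of primes ≡ 1 (mod 4)); a representation of m scales to one of n via (k·x)² + (k·y)² = k²(x² + y²). Each prime p ≡ 1 (mod 4) is itself a sum of two squares; find a² by testing p − a² for a perfect square:
  13: 13 − 1² = 12, 13 − 2² = 9 = 3² ⇒ 13 = 2² + 3².
  73: 73 − 1² = 72, 73 − 2² = 69, 73 − 3² = 64 = 8² ⇒ 73 = 3² + 8².
  Combine using the Brahmagupta–Fibonacci identity (a² + b²)(c² + d²) = (ac − bd)² + (ad + bc)² = (ac + bd)² + (ad − bc)²:
  13 · 73 = 949: from (2² + 3²)(3² + 8²), take (2·3 − 3·8, 2·8 + 3·3) = (6 − 24, 16 + 9) = (-18, 25); dropping signs (only squares matter) gives (18, 25); check 18² + 25² = 324 + 625 = 949 ✓.
  Scale by k = 4: (4·18, 4·25) = (72, 100).
Step 4: Order so x ≤ y and verify: 72² + 100² = 5184 + 10000 = 15184 = n. ✓

n = 15184 = 72² + 100² (one valid representation with x ≤ y).


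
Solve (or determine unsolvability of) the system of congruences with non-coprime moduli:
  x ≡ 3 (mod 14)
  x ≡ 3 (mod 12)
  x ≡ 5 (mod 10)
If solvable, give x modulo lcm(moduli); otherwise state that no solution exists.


Moduli 14, 12, 10 are not pairwise coprime, so CRT works modulo lcm(m_i) when all pairwise compatibility conditions hold.
Pairwise compatibility: gcd(m_i, m_j) must divide a_i - a_j for every pair.
Merge one congruence at a time:
  Start: x ≡ 3 (mod 14).
  Combine with x ≡ 3 (mod 12): gcd(14, 12) = 2; 3 - 3 = 0, which IS divisible by 2, so compatible.
    Write x = 3 + 14·t and substitute into x ≡ 3 (mod 12): 14·t ≡ 3 − 3 = 0 (mod 12).
    Divide the congruence (and modulus) by g = 2: 7·t ≡ 0 (mod 6).
    Reduce coefficients mod 6: 1·t ≡ 0 (mod 6).
    So t ≡ 0 (mod 6).
    Then x = 3 + 14·0 = 3, valid modulo lcm(14, 12) = 84: x ≡ 3 (mod 84).
  Combine with x ≡ 5 (mod 10): gcd(84, 10) = 2; 5 - 3 = 2, which IS divisible by 2, so compatible.
    Write x = 3 + 84·t and substitute into x ≡ 5 (mod 10): 84·t ≡ 5 − 3 = 2 (mod 10).
    Divide the congruence (and modulus) by g = 2: 42·t ≡ 1 (mod 5).
    Reduce coefficients mod 5: 2·t ≡ 1 (mod 5).
    The inverse of 2 mod 5 is 3 (since 2·3 = 6 = 1·5 + 1), so t ≡ 3·1 = 3 ≡ 3 (mod 5).
    Then x = 3 + 84·3 = 255, valid modulo lcm(84, 10) = 420: x ≡ 255 (mod 420).
Verify: 255 mod 14 = 3, 255 mod 12 = 3, 255 mod 10 = 5.

x ≡ 255 (mod 420).


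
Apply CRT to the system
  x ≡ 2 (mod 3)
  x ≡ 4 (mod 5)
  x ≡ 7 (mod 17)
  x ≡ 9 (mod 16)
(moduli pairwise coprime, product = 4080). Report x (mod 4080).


Product of moduli M = 3 · 5 · 17 · 16 = 4080.
Merge one congruence at a time:
  Start: x ≡ 2 (mod 3).
  Combine with x ≡ 4 (mod 5); new modulus lcm = 15.
    Write x = 2 + 3·t and substitute into x ≡ 4 (mod 5): 3·t ≡ 4 − 2 = 2 (mod 5).
    The inverse of 3 mod 5 is 2 (since 3·2 = 6 = 1·5 + 1), so t ≡ 2·2 = 4 ≡ 4 (mod 5).
    Then x = 2 + 3·4 = 14, valid modulo lcm(3, 5) = 15: x ≡ 14 (mod 15).
  Combine with x ≡ 7 (mod 17); new modulus lcm = 255.
    Write x = 14 + 15·t and substitute into x ≡ 7 (mod 17): 15·t ≡ 7 − 14 = -7 (mod 17).
    Reduce coefficients mod 17: 15·t ≡ 10 (mod 17).
    The inverse of 15 mod 17 is 8 (since 15·8 = 120 = 7·17 + 1), so t ≡ 8·10 = 80 ≡ 12 (mod 17).
    Then x = 14 + 15·12 = 194, valid modulo lcm(15, 17) = 255: x ≡ 194 (mod 255).
  Combine with x ≡ 9 (mod 16); new modulus lcm = 4080.
    Write x = 194 + 255·t and substitute into x ≡ 9 (mod 16): 255·t ≡ 9 − 194 = -185 (mod 16).
    Reduce coefficients mod 16: 15·t ≡ 7 (mod 16).
    The inverse of 15 mod 16 is 15 (since 15·15 = 225 = 14·16 + 1), so t ≡ 15·7 = 105 ≡ 9 (mod 16).
    Then x = 194 + 255·9 = 2489, valid modulo lcm(255, 16) = 4080: x ≡ 2489 (mod 4080).
Verify against each original: 2489 mod 3 = 2, 2489 mod 5 = 4, 2489 mod 17 = 7, 2489 mod 16 = 9.

x ≡ 2489 (mod 4080).


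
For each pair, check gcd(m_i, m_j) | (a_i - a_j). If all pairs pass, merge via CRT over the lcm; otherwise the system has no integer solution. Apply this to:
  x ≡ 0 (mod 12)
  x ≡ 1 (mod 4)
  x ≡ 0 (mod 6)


Moduli 12, 4, 6 are not pairwise coprime, so CRT works modulo lcm(m_i) when all pairwise compatibility conditions hold.
Pairwise compatibility: gcd(m_i, m_j) must divide a_i - a_j for every pair.
Merge one congruence at a time:
  Start: x ≡ 0 (mod 12).
  Combine with x ≡ 1 (mod 4): gcd(12, 4) = 4, and 1 - 0 = 1 is NOT divisible by 4.
    ⇒ system is inconsistent (no integer solution).

No solution (the system is inconsistent).


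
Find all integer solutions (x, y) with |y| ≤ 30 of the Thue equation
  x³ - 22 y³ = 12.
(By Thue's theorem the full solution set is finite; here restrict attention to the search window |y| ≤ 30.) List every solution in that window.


The equation is x³ - 22y³ = 12. For fixed y, x³ = 22·y³ + 12, so a solution requires the RHS to be a perfect cube.
Strategy: iterate y from -30 to 30, compute RHS = 22·y³ + 12, and check whether it is a (positive or negative) perfect cube.
Check small values of y:
  y = 0: RHS = 12 is not a perfect cube.
  y = 1: RHS = 34 is not a perfect cube.
  y = -1: RHS = -10 is not a perfect cube.
  y = 2: RHS = 188 is not a perfect cube.
  y = -2: RHS = -164 is not a perfect cube.
  y = 3: RHS = 606 is not a perfect cube.
  y = -3: RHS = -582 is not a perfect cube.
Continuing the search up to |y| = 30 finds no solutions either.
No (x, y) in the scanned range satisfies the equation.

No integer solutions with |y| ≤ 30.


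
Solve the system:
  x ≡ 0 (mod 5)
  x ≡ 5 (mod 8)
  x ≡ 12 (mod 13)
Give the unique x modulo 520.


Moduli 5, 8, 13 are pairwise coprime; by CRT there is a unique solution modulo M = 5 · 8 · 13 = 520.
Solve pairwise, accumulating the modulus:
  Start with x ≡ 0 (mod 5).
  Combine with x ≡ 5 (mod 8): since gcd(5, 8) = 1, we get a unique residue mod 40.
    Write x = 0 + 5·t and substitute into x ≡ 5 (mod 8): 5·t ≡ 5 − 0 = 5 (mod 8).
    The inverse of 5 mod 8 is 5 (since 5·5 = 25 = 3·8 + 1), so t ≡ 5·5 = 25 ≡ 1 (mod 8).
    Then x = 0 + 5·1 = 5, valid modulo lcm(5, 8) = 40: x ≡ 5 (mod 40).
  Combine with x ≡ 12 (mod 13): since gcd(40, 13) = 1, we get a unique residue mod 520.
    Write x = 5 + 40·t and substitute into x ≡ 12 (mod 13): 40·t ≡ 12 − 5 = 7 (mod 13).
    Reduce coefficients mod 13: 1·t ≡ 7 (mod 13).
    So t ≡ 7 (mod 13).
    Then x = 5 + 40·7 = 285, valid modulo lcm(40, 13) = 520: x ≡ 285 (mod 520).
Verify: 285 mod 5 = 0 ✓, 285 mod 8 = 5 ✓, 285 mod 13 = 12 ✓.

x ≡ 285 (mod 520).


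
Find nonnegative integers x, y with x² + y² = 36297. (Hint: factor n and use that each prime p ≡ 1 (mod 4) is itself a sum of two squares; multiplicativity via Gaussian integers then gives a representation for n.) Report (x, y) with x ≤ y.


Step 1: Factor n = 36297 = 3^2 · 37 · 109.
Step 2: Check the mod-4 condition on each prime factor: 3 ≡ 3 (mod 4), exponent 2 (must be even); 37 ≡ 1 (mod 4), exponent 1; 109 ≡ 1 (mod 4), exponent 1.
All primes ≡ 3 (mod 4) appear to even exponent (or don't appear), so by the two-squares theorem n IS expressible as a sum of two squares.
Step 3: Build a representation. Group n = k² · m with k = 3 and m = 37 · 109 = 4033 (a product of primes ≡ 1 (mod 4)); a representation of m scales to one of n via (k·x)² + (k·y)² = k²(x² + y²). Each prime p ≡ 1 (mod 4) is itself a sum of two squares; find a² by testing p − a² for a perfect square:
  37: 37 − 1² = 36 = 6² ⇒ 37 = 1² + 6².
  109: 109 − 1² = 108, 109 − 2² = 105, 109 − 3² = 100 = 10² ⇒ 109 = 3² + 10².
  Combine using the Brahmagupta–Fibonacci identity (a² + b²)(c² + d²) = (ac − bd)² + (ad + bc)² = (ac + bd)² + (ad − bc)²:
  37 · 109 = 4033: from (1² + 6²)(3² + 10²), take (1·3 − 6·10, 1·10 + 6·3) = (3 − 60, 10 + 18) = (-57, 28); dropping signs (only squares matter) gives (57, 28); check 57² + 28² = 3249 + 784 = 4033 ✓.
  Scale by k = 3: (3·57, 3·28) = (171, 84).
Step 4: Order so x ≤ y and verify: 84² + 171² = 7056 + 29241 = 36297 = n. ✓

n = 36297 = 84² + 171² (one valid representation with x ≤ y).


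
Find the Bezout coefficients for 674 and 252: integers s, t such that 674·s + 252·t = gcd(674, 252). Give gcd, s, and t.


Euclidean algorithm on (674, 252) — divide until remainder is 0:
  674 = 2 · 252 + 170
  252 = 1 · 170 + 82
  170 = 2 · 82 + 6
  82 = 13 · 6 + 4
  6 = 1 · 4 + 2
  4 = 2 · 2 + 0
gcd(674, 252) = 2.
Track Bezout coefficients alongside the remainders: start with r₀ = 674 = a·1 + b·0 (s = 1, t = 0) and r₁ = 252 = a·0 + b·1 (s = 0, t = 1); each new remainder r_{k+1} = r_{k-1} − q_k·r_k inherits s_{k+1} = s_{k-1} − q_k·s_k, t_{k+1} = t_{k-1} − q_k·t_k, so r_k = a·s_k + b·t_k at every step:
  q = 2: r = 170, s = 1 − 2·0 = 1, t = 0 − 2·1 = -2  (check: 674·1 + 252·(-2) = 170)
  q = 1: r = 82, s = 0 − 1·1 = -1, t = 1 − 1·(-2) = 3  (check: 674·(-1) + 252·3 = 82)
  q = 2: r = 6, s = 1 − 2·(-1) = 3, t = -2 − 2·3 = -8  (check: 674·3 + 252·(-8) = 6)
  q = 13: r = 4, s = -1 − 13·3 = -40, t = 3 − 13·(-8) = 107  (check: 674·(-40) + 252·107 = 4)
  q = 1: r = 2, s = 3 − 1·(-40) = 43, t = -8 − 1·107 = -115  (check: 674·43 + 252·(-115) = 2)
The row with r = 2 (the gcd) gives the Bezout coefficients s = 43, t = -115.
Result: 674 · (43) + 252 · (-115) = 2.

gcd(674, 252) = 2; s = 43, t = -115 (check: 674·43 + 252·(-115) = 2).


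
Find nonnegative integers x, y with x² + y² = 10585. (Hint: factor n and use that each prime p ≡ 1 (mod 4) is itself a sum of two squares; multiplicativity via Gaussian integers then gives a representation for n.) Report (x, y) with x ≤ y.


Step 1: Factor n = 10585 = 5 · 29 · 73.
Step 2: Check the mod-4 condition on each prime factor: 5 ≡ 1 (mod 4), exponent 1; 29 ≡ 1 (mod 4), exponent 1; 73 ≡ 1 (mod 4), exponent 1.
All primes ≡ 3 (mod 4) appear to even exponent (or don't appear), so by the two-squares theorem n IS expressible as a sum of two squares.
Step 3: Build a representation. Here n = 5 · 29 · 73 is a product of primes ≡ 1 (mod 4). Each prime p ≡ 1 (mod 4) is itself a sum of two squares; find a² by testing p − a² for a perfect square:
  5: 5 − 1² = 4 = 2² ⇒ 5 = 1² + 2².
  29: 29 − 1² = 28, 29 − 2² = 25 = 5² ⇒ 29 = 2² + 5².
  73: 73 − 1² = 72, 73 − 2² = 69, 73 − 3² = 64 = 8² ⇒ 73 = 3² + 8².
  Combine using the Brahmagupta–Fibonacci identity (a² + b²)(c² + d²) = (ac − bd)² + (ad + bc)² = (ac + bd)² + (ad − bc)²:
  5 · 29 = 145: from (1² + 2²)(2² + 5²), take (1·2 − 2·5, 1·5 + 2·2) = (2 − 10, 5 + 4) = (-8, 9); dropping signs (only squares matter) gives (8, 9); check 8² + 9² = 64 + 81 = 145 ✓.
  145 · 73 = 10585: from (8² + 9²)(3² + 8²), take (8·3 − 9·8, 8·8 + 9·3) = (24 − 72, 64 + 27) = (-48, 91); dropping signs (only squares matter) gives (48, 91); check 48² + 91² = 2304 + 8281 = 10585 ✓.
Step 4: Order so x ≤ y and verify: 48² + 91² = 2304 + 8281 = 10585 = n. ✓

n = 10585 = 48² + 91² (one valid representation with x ≤ y).


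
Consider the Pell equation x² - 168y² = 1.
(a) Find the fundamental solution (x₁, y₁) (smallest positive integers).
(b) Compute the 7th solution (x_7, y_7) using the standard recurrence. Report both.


Step 1: Find the fundamental solution (x₁, y₁) of x² - 168y² = 1.
  Expand √168 as a continued fraction. a₀ = ⌊√168⌋ = 12; iterate m_{k+1} = d_k·a_k − m_k, d_{k+1} = (168 − m_{k+1}²)/d_k, a_{k+1} = ⌊(a₀ + m_{k+1})/d_{k+1}⌋ (starting m₀ = 0, d₀ = 1), with convergents p_k = a_k·p_{k-1} + p_{k-2}, q_k = a_k·q_{k-1} + q_{k-2} (p₋₁ = 1, q₋₁ = 0):
  k = 0: a₀ = 12; p₀/q₀ = 12/1; p₀² − 168·q₀² = 144 − 168 = -24.
  k = 1: m = 12, d = 24, a = ⌊(12 + 12)/24⌋ = 1; p/q = (1·12 + 1)/(1·1 + 0) = 13/1; p² − 168·q² = 169 − 168 = 1.
  The first convergent with p² − 168·q² = 1 gives the fundamental solution (x₁, y₁) = (13, 1).
Step 2: Apply the recurrence (x_{n+1}, y_{n+1}) = (x₁x_n + 168y₁y_n, x₁y_n + y₁x_n) repeatedly.
  From (x_1, y_1) = (13, 1): x_2 = 13·13 + 168·1·1 = 337; y_2 = 13·1 + 1·13 = 26.
  From (x_2, y_2) = (337, 26): x_3 = 13·337 + 168·1·26 = 8749; y_3 = 13·26 + 1·337 = 675.
  From (x_3, y_3) = (8749, 675): x_4 = 13·8749 + 168·1·675 = 227137; y_4 = 13·675 + 1·8749 = 17524.
  From (x_4, y_4) = (227137, 17524): x_5 = 13·227137 + 168·1·17524 = 5896813; y_5 = 13·17524 + 1·227137 = 454949.
  From (x_5, y_5) = (5896813, 454949): x_6 = 13·5896813 + 168·1·454949 = 153090001; y_6 = 13·454949 + 1·5896813 = 11811150.
  From (x_6, y_6) = (153090001, 11811150): x_7 = 13·153090001 + 168·1·11811150 = 3974443213; y_7 = 13·11811150 + 1·153090001 = 306634951.
Step 3: Verify x_7² - 168·y_7² = 15796198853361763369 - 15796198853361763368 = 1 (should be 1). ✓

(x_1, y_1) = (13, 1); (x_7, y_7) = (3974443213, 306634951).


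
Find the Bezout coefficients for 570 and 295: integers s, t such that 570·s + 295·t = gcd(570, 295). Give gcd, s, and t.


Euclidean algorithm on (570, 295) — divide until remainder is 0:
  570 = 1 · 295 + 275
  295 = 1 · 275 + 20
  275 = 13 · 20 + 15
  20 = 1 · 15 + 5
  15 = 3 · 5 + 0
gcd(570, 295) = 5.
Track Bezout coefficients alongside the remainders: start with r₀ = 570 = a·1 + b·0 (s = 1, t = 0) and r₁ = 295 = a·0 + b·1 (s = 0, t = 1); each new remainder r_{k+1} = r_{k-1} − q_k·r_k inherits s_{k+1} = s_{k-1} − q_k·s_k, t_{k+1} = t_{k-1} − q_k·t_k, so r_k = a·s_k + b·t_k at every step:
  q = 1: r = 275, s = 1 − 1·0 = 1, t = 0 − 1·1 = -1  (check: 570·1 + 295·(-1) = 275)
  q = 1: r = 20, s = 0 − 1·1 = -1, t = 1 − 1·(-1) = 2  (check: 570·(-1) + 295·2 = 20)
  q = 13: r = 15, s = 1 − 13·(-1) = 14, t = -1 − 13·2 = -27  (check: 570·14 + 295·(-27) = 15)
  q = 1: r = 5, s = -1 − 1·14 = -15, t = 2 − 1·(-27) = 29  (check: 570·(-15) + 295·29 = 5)
The row with r = 5 (the gcd) gives the Bezout coefficients s = -15, t = 29.
Result: 570 · (-15) + 295 · (29) = 5.

gcd(570, 295) = 5; s = -15, t = 29 (check: 570·(-15) + 295·29 = 5).


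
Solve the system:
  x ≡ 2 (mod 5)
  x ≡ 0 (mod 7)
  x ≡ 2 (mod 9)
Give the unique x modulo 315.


Moduli 5, 7, 9 are pairwise coprime; by CRT there is a unique solution modulo M = 5 · 7 · 9 = 315.
Solve pairwise, accumulating the modulus:
  Start with x ≡ 2 (mod 5).
  Combine with x ≡ 0 (mod 7): since gcd(5, 7) = 1, we get a unique residue mod 35.
    Write x = 2 + 5·t and substitute into x ≡ 0 (mod 7): 5·t ≡ 0 − 2 = -2 (mod 7).
    Reduce coefficients mod 7: 5·t ≡ 5 (mod 7).
    The inverse of 5 mod 7 is 3 (since 5·3 = 15 = 2·7 + 1), so t ≡ 3·5 = 15 ≡ 1 (mod 7).
    Then x = 2 + 5·1 = 7, valid modulo lcm(5, 7) = 35: x ≡ 7 (mod 35).
  Combine with x ≡ 2 (mod 9): since gcd(35, 9) = 1, we get a unique residue mod 315.
    Write x = 7 + 35·t and substitute into x ≡ 2 (mod 9): 35·t ≡ 2 − 7 = -5 (mod 9).
    Reduce coefficients mod 9: 8·t ≡ 4 (mod 9).
    The inverse of 8 mod 9 is 8 (since 8·8 = 64 = 7·9 + 1), so t ≡ 8·4 = 32 ≡ 5 (mod 9).
    Then x = 7 + 35·5 = 182, valid modulo lcm(35, 9) = 315: x ≡ 182 (mod 315).
Verify: 182 mod 5 = 2 ✓, 182 mod 7 = 0 ✓, 182 mod 9 = 2 ✓.

x ≡ 182 (mod 315).


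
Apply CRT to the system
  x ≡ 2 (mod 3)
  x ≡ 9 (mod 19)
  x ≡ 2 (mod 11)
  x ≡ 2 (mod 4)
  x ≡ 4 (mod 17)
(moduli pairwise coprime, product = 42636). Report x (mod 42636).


Product of moduli M = 3 · 19 · 11 · 4 · 17 = 42636.
Merge one congruence at a time:
  Start: x ≡ 2 (mod 3).
  Combine with x ≡ 9 (mod 19); new modulus lcm = 57.
    Write x = 2 + 3·t and substitute into x ≡ 9 (mod 19): 3·t ≡ 9 − 2 = 7 (mod 19).
    The inverse of 3 mod 19 is 13 (since 3·13 = 39 = 2·19 + 1), so t ≡ 13·7 = 91 ≡ 15 (mod 19).
    Then x = 2 + 3·15 = 47, valid modulo lcm(3, 19) = 57: x ≡ 47 (mod 57).
  Combine with x ≡ 2 (mod 11); new modulus lcm = 627.
    Write x = 47 + 57·t and substitute into x ≡ 2 (mod 11): 57·t ≡ 2 − 47 = -45 (mod 11).
    Reduce coefficients mod 11: 2·t ≡ 10 (mod 11).
    The inverse of 2 mod 11 is 6 (since 2·6 = 12 = 1·11 + 1), so t ≡ 6·10 = 60 ≡ 5 (mod 11).
    Then x = 47 + 57·5 = 332, valid modulo lcm(57, 11) = 627: x ≡ 332 (mod 627).
  Combine with x ≡ 2 (mod 4); new modulus lcm = 2508.
    Write x = 332 + 627·t and substitute into x ≡ 2 (mod 4): 627·t ≡ 2 − 332 = -330 (mod 4).
    Reduce coefficients mod 4: 3·t ≡ 2 (mod 4).
    The inverse of 3 mod 4 is 3 (since 3·3 = 9 = 2·4 + 1), so t ≡ 3·2 = 6 ≡ 2 (mod 4).
    Then x = 332 + 627·2 = 1586, valid modulo lcm(627, 4) = 2508: x ≡ 1586 (mod 2508).
  Combine with x ≡ 4 (mod 17); new modulus lcm = 42636.
    Write x = 1586 + 2508·t and substitute into x ≡ 4 (mod 17): 2508·t ≡ 4 − 1586 = -1582 (mod 17).
    Reduce coefficients mod 17: 9·t ≡ 16 (mod 17).
    The inverse of 9 mod 17 is 2 (since 9·2 = 18 = 1·17 + 1), so t ≡ 2·16 = 32 ≡ 15 (mod 17).
    Then x = 1586 + 2508·15 = 39206, valid modulo lcm(2508, 17) = 42636: x ≡ 39206 (mod 42636).
Verify against each original: 39206 mod 3 = 2, 39206 mod 19 = 9, 39206 mod 11 = 2, 39206 mod 4 = 2, 39206 mod 17 = 4.

x ≡ 39206 (mod 42636).


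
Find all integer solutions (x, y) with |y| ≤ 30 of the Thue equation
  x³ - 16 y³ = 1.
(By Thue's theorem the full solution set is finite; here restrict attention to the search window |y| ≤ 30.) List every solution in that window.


The equation is x³ - 16y³ = 1. For fixed y, x³ = 16·y³ + 1, so a solution requires the RHS to be a perfect cube.
Strategy: iterate y from -30 to 30, compute RHS = 16·y³ + 1, and check whether it is a (positive or negative) perfect cube.
Check small values of y:
  y = 0: RHS = 1 = (1)³ ⇒ x = 1 works.
  y = 1: RHS = 17 is not a perfect cube.
  y = -1: RHS = -15 is not a perfect cube.
  y = 2: RHS = 129 is not a perfect cube.
  y = -2: RHS = -127 is not a perfect cube.
  y = 3: RHS = 433 is not a perfect cube.
  y = -3: RHS = -431 is not a perfect cube.
Continuing the search up to |y| = 30 finds no further solutions beyond those listed.
Collected solutions: (1, 0).

Solutions (with |y| ≤ 30): (1, 0).


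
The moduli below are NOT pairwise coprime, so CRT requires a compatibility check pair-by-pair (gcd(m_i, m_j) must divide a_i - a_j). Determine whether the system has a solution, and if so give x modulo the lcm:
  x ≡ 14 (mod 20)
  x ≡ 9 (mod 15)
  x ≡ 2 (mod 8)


Moduli 20, 15, 8 are not pairwise coprime, so CRT works modulo lcm(m_i) when all pairwise compatibility conditions hold.
Pairwise compatibility: gcd(m_i, m_j) must divide a_i - a_j for every pair.
Merge one congruence at a time:
  Start: x ≡ 14 (mod 20).
  Combine with x ≡ 9 (mod 15): gcd(20, 15) = 5; 9 - 14 = -5, which IS divisible by 5, so compatible.
    Write x = 14 + 20·t and substitute into x ≡ 9 (mod 15): 20·t ≡ 9 − 14 = -5 (mod 15).
    Divide the congruence (and modulus) by g = 5: 4·t ≡ -1 (mod 3).
    Reduce coefficients mod 3: 1·t ≡ 2 (mod 3).
    So t ≡ 2 (mod 3).
    Then x = 14 + 20·2 = 54, valid modulo lcm(20, 15) = 60: x ≡ 54 (mod 60).
  Combine with x ≡ 2 (mod 8): gcd(60, 8) = 4; 2 - 54 = -52, which IS divisible by 4, so compatible.
    Write x = 54 + 60·t and substitute into x ≡ 2 (mod 8): 60·t ≡ 2 − 54 = -52 (mod 8).
    Divide the congruence (and modulus) by g = 4: 15·t ≡ -13 (mod 2).
    Reduce coefficients mod 2: 1·t ≡ 1 (mod 2).
    So t ≡ 1 (mod 2).
    Then x = 54 + 60·1 = 114, valid modulo lcm(60, 8) = 120: x ≡ 114 (mod 120).
Verify: 114 mod 20 = 14, 114 mod 15 = 9, 114 mod 8 = 2.

x ≡ 114 (mod 120).


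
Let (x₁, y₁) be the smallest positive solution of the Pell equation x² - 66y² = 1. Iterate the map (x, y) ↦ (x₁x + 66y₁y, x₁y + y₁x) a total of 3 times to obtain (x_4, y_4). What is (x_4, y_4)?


Step 1: Find the fundamental solution (x₁, y₁) of x² - 66y² = 1.
  Expand √66 as a continued fraction. a₀ = ⌊√66⌋ = 8; iterate m_{k+1} = d_k·a_k − m_k, d_{k+1} = (66 − m_{k+1}²)/d_k, a_{k+1} = ⌊(a₀ + m_{k+1})/d_{k+1}⌋ (starting m₀ = 0, d₀ = 1), with convergents p_k = a_k·p_{k-1} + p_{k-2}, q_k = a_k·q_{k-1} + q_{k-2} (p₋₁ = 1, q₋₁ = 0):
  k = 0: a₀ = 8; p₀/q₀ = 8/1; p₀² − 66·q₀² = 64 − 66 = -2.
  k = 1: m = 8, d = 2, a = ⌊(8 + 8)/2⌋ = 8; p/q = (8·8 + 1)/(8·1 + 0) = 65/8; p² − 66·q² = 4225 − 4224 = 1.
  The first convergent with p² − 66·q² = 1 gives the fundamental solution (x₁, y₁) = (65, 8).
Step 2: Apply the recurrence (x_{n+1}, y_{n+1}) = (x₁x_n + 66y₁y_n, x₁y_n + y₁x_n) repeatedly.
  From (x_1, y_1) = (65, 8): x_2 = 65·65 + 66·8·8 = 8449; y_2 = 65·8 + 8·65 = 1040.
  From (x_2, y_2) = (8449, 1040): x_3 = 65·8449 + 66·8·1040 = 1098305; y_3 = 65·1040 + 8·8449 = 135192.
  From (x_3, y_3) = (1098305, 135192): x_4 = 65·1098305 + 66·8·135192 = 142771201; y_4 = 65·135192 + 8·1098305 = 17573920.
Step 3: Verify x_4² - 66·y_4² = 20383615834982401 - 20383615834982400 = 1 (should be 1). ✓

(x_1, y_1) = (65, 8); (x_4, y_4) = (142771201, 17573920).


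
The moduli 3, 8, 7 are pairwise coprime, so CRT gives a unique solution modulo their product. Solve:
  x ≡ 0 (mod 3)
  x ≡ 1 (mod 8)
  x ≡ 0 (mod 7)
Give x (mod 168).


Moduli 3, 8, 7 are pairwise coprime; by CRT there is a unique solution modulo M = 3 · 8 · 7 = 168.
Solve pairwise, accumulating the modulus:
  Start with x ≡ 0 (mod 3).
  Combine with x ≡ 1 (mod 8): since gcd(3, 8) = 1, we get a unique residue mod 24.
    Write x = 0 + 3·t and substitute into x ≡ 1 (mod 8): 3·t ≡ 1 − 0 = 1 (mod 8).
    The inverse of 3 mod 8 is 3 (since 3·3 = 9 = 1·8 + 1), so t ≡ 3·1 = 3 ≡ 3 (mod 8).
    Then x = 0 + 3·3 = 9, valid modulo lcm(3, 8) = 24: x ≡ 9 (mod 24).
  Combine with x ≡ 0 (mod 7): since gcd(24, 7) = 1, we get a unique residue mod 168.
    Write x = 9 + 24·t and substitute into x ≡ 0 (mod 7): 24·t ≡ 0 − 9 = -9 (mod 7).
    Reduce coefficients mod 7: 3·t ≡ 5 (mod 7).
    The inverse of 3 mod 7 is 5 (since 3·5 = 15 = 2·7 + 1), so t ≡ 5·5 = 25 ≡ 4 (mod 7).
    Then x = 9 + 24·4 = 105, valid modulo lcm(24, 7) = 168: x ≡ 105 (mod 168).
Verify: 105 mod 3 = 0 ✓, 105 mod 8 = 1 ✓, 105 mod 7 = 0 ✓.

x ≡ 105 (mod 168).


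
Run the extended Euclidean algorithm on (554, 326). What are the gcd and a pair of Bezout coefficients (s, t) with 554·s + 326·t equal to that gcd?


Euclidean algorithm on (554, 326) — divide until remainder is 0:
  554 = 1 · 326 + 228
  326 = 1 · 228 + 98
  228 = 2 · 98 + 32
  98 = 3 · 32 + 2
  32 = 16 · 2 + 0
gcd(554, 326) = 2.
Track Bezout coefficients alongside the remainders: start with r₀ = 554 = a·1 + b·0 (s = 1, t = 0) and r₁ = 326 = a·0 + b·1 (s = 0, t = 1); each new remainder r_{k+1} = r_{k-1} − q_k·r_k inherits s_{k+1} = s_{k-1} − q_k·s_k, t_{k+1} = t_{k-1} − q_k·t_k, so r_k = a·s_k + b·t_k at every step:
  q = 1: r = 228, s = 1 − 1·0 = 1, t = 0 − 1·1 = -1  (check: 554·1 + 326·(-1) = 228)
  q = 1: r = 98, s = 0 − 1·1 = -1, t = 1 − 1·(-1) = 2  (check: 554·(-1) + 326·2 = 98)
  q = 2: r = 32, s = 1 − 2·(-1) = 3, t = -1 − 2·2 = -5  (check: 554·3 + 326·(-5) = 32)
  q = 3: r = 2, s = -1 − 3·3 = -10, t = 2 − 3·(-5) = 17  (check: 554·(-10) + 326·17 = 2)
The row with r = 2 (the gcd) gives the Bezout coefficients s = -10, t = 17.
Result: 554 · (-10) + 326 · (17) = 2.

gcd(554, 326) = 2; s = -10, t = 17 (check: 554·(-10) + 326·17 = 2).


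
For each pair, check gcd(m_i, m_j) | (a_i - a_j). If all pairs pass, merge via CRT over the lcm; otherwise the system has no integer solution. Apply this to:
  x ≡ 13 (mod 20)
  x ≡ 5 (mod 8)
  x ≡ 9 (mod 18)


Moduli 20, 8, 18 are not pairwise coprime, so CRT works modulo lcm(m_i) when all pairwise compatibility conditions hold.
Pairwise compatibility: gcd(m_i, m_j) must divide a_i - a_j for every pair.
Merge one congruence at a time:
  Start: x ≡ 13 (mod 20).
  Combine with x ≡ 5 (mod 8): gcd(20, 8) = 4; 5 - 13 = -8, which IS divisible by 4, so compatible.
    Write x = 13 + 20·t and substitute into x ≡ 5 (mod 8): 20·t ≡ 5 − 13 = -8 (mod 8).
    Divide the congruence (and modulus) by g = 4: 5·t ≡ -2 (mod 2).
    Reduce coefficients mod 2: 1·t ≡ 0 (mod 2).
    So t ≡ 0 (mod 2).
    Then x = 13 + 20·0 = 13, valid modulo lcm(20, 8) = 40: x ≡ 13 (mod 40).
  Combine with x ≡ 9 (mod 18): gcd(40, 18) = 2; 9 - 13 = -4, which IS divisible by 2, so compatible.
    Write x = 13 + 40·t and substitute into x ≡ 9 (mod 18): 40·t ≡ 9 − 13 = -4 (mod 18).
    Divide the congruence (and modulus) by g = 2: 20·t ≡ -2 (mod 9).
    Reduce coefficients mod 9: 2·t ≡ 7 (mod 9).
    The inverse of 2 mod 9 is 5 (since 2·5 = 10 = 1·9 + 1), so t ≡ 5·7 = 35 ≡ 8 (mod 9).
    Then x = 13 + 40·8 = 333, valid modulo lcm(40, 18) = 360: x ≡ 333 (mod 360).
Verify: 333 mod 20 = 13, 333 mod 8 = 5, 333 mod 18 = 9.

x ≡ 333 (mod 360).


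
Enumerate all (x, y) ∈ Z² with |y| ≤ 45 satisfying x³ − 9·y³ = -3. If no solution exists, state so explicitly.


The equation is x³ - 9y³ = -3. For fixed y, x³ = 9·y³ − 3, so a solution requires the RHS to be a perfect cube.
Strategy: iterate y from -45 to 45, compute RHS = 9·y³ − 3, and check whether it is a (positive or negative) perfect cube.
Check small values of y:
  y = 0: RHS = -3 is not a perfect cube.
  y = 1: RHS = 6 is not a perfect cube.
  y = -1: RHS = -12 is not a perfect cube.
  y = 2: RHS = 69 is not a perfect cube.
  y = -2: RHS = -75 is not a perfect cube.
  y = 3: RHS = 240 is not a perfect cube.
  y = -3: RHS = -246 is not a perfect cube.
Continuing the search up to |y| = 45 finds no solutions either.
No (x, y) in the scanned range satisfies the equation.

No integer solutions with |y| ≤ 45.


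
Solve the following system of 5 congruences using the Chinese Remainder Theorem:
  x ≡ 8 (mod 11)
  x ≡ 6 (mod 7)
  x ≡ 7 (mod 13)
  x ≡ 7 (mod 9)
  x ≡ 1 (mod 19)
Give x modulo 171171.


Product of moduli M = 11 · 7 · 13 · 9 · 19 = 171171.
Merge one congruence at a time:
  Start: x ≡ 8 (mod 11).
  Combine with x ≡ 6 (mod 7); new modulus lcm = 77.
    Write x = 8 + 11·t and substitute into x ≡ 6 (mod 7): 11·t ≡ 6 − 8 = -2 (mod 7).
    Reduce coefficients mod 7: 4·t ≡ 5 (mod 7).
    The inverse of 4 mod 7 is 2 (since 4·2 = 8 = 1·7 + 1), so t ≡ 2·5 = 10 ≡ 3 (mod 7).
    Then x = 8 + 11·3 = 41, valid modulo lcm(11, 7) = 77: x ≡ 41 (mod 77).
  Combine with x ≡ 7 (mod 13); new modulus lcm = 1001.
    Write x = 41 + 77·t and substitute into x ≡ 7 (mod 13): 77·t ≡ 7 − 41 = -34 (mod 13).
    Reduce coefficients mod 13: 12·t ≡ 5 (mod 13).
    The inverse of 12 mod 13 is 12 (since 12·12 = 144 = 11·13 + 1), so t ≡ 12·5 = 60 ≡ 8 (mod 13).
    Then x = 41 + 77·8 = 657, valid modulo lcm(77, 13) = 1001: x ≡ 657 (mod 1001).
  Combine with x ≡ 7 (mod 9); new modulus lcm = 9009.
    Write x = 657 + 1001·t and substitute into x ≡ 7 (mod 9): 1001·t ≡ 7 − 657 = -650 (mod 9).
    Reduce coefficients mod 9: 2·t ≡ 7 (mod 9).
    The inverse of 2 mod 9 is 5 (since 2·5 = 10 = 1·9 + 1), so t ≡ 5·7 = 35 ≡ 8 (mod 9).
    Then x = 657 + 1001·8 = 8665, valid modulo lcm(1001, 9) = 9009: x ≡ 8665 (mod 9009).
  Combine with x ≡ 1 (mod 19); new modulus lcm = 171171.
    Write x = 8665 + 9009·t and substitute into x ≡ 1 (mod 19): 9009·t ≡ 1 − 8665 = -8664 (mod 19).
    Reduce coefficients mod 19: 3·t ≡ 0 (mod 19).
    The inverse of 3 mod 19 is 13 (since 3·13 = 39 = 2·19 + 1), so t ≡ 13·0 = 0 ≡ 0 (mod 19).
    Then x = 8665 + 9009·0 = 8665, valid modulo lcm(9009, 19) = 171171: x ≡ 8665 (mod 171171).
Verify against each original: 8665 mod 11 = 8, 8665 mod 7 = 6, 8665 mod 13 = 7, 8665 mod 9 = 7, 8665 mod 19 = 1.

x ≡ 8665 (mod 171171).


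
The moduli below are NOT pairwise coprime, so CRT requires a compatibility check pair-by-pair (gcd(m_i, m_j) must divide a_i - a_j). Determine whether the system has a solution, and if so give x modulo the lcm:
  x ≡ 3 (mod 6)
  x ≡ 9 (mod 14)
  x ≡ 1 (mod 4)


Moduli 6, 14, 4 are not pairwise coprime, so CRT works modulo lcm(m_i) when all pairwise compatibility conditions hold.
Pairwise compatibility: gcd(m_i, m_j) must divide a_i - a_j for every pair.
Merge one congruence at a time:
  Start: x ≡ 3 (mod 6).
  Combine with x ≡ 9 (mod 14): gcd(6, 14) = 2; 9 - 3 = 6, which IS divisible by 2, so compatible.
    Write x = 3 + 6·t and substitute into x ≡ 9 (mod 14): 6·t ≡ 9 − 3 = 6 (mod 14).
    Divide the congruence (and modulus) by g = 2: 3·t ≡ 3 (mod 7).
    The inverse of 3 mod 7 is 5 (since 3·5 = 15 = 2·7 + 1), so t ≡ 5·3 = 15 ≡ 1 (mod 7).
    Then x = 3 + 6·1 = 9, valid modulo lcm(6, 14) = 42: x ≡ 9 (mod 42).
  Combine with x ≡ 1 (mod 4): gcd(42, 4) = 2; 1 - 9 = -8, which IS divisible by 2, so compatible.
    Write x = 9 + 42·t and substitute into x ≡ 1 (mod 4): 42·t ≡ 1 − 9 = -8 (mod 4).
    Divide the congruence (and modulus) by g = 2: 21·t ≡ -4 (mod 2).
    Reduce coefficients mod 2: 1·t ≡ 0 (mod 2).
    So t ≡ 0 (mod 2).
    Then x = 9 + 42·0 = 9, valid modulo lcm(42, 4) = 84: x ≡ 9 (mod 84).
Verify: 9 mod 6 = 3, 9 mod 14 = 9, 9 mod 4 = 1.

x ≡ 9 (mod 84).


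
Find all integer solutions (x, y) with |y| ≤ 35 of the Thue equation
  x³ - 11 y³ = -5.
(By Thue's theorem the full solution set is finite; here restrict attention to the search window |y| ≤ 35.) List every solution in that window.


The equation is x³ - 11y³ = -5. For fixed y, x³ = 11·y³ − 5, so a solution requires the RHS to be a perfect cube.
Strategy: iterate y from -35 to 35, compute RHS = 11·y³ − 5, and check whether it is a (positive or negative) perfect cube.
Check small values of y:
  y = 0: RHS = -5 is not a perfect cube.
  y = 1: RHS = 6 is not a perfect cube.
  y = -1: RHS = -16 is not a perfect cube.
  y = 2: RHS = 83 is not a perfect cube.
  y = -2: RHS = -93 is not a perfect cube.
  y = 3: RHS = 292 is not a perfect cube.
  y = -3: RHS = -302 is not a perfect cube.
Continuing the search up to |y| = 35 finds no solutions either.
No (x, y) in the scanned range satisfies the equation.

No integer solutions with |y| ≤ 35.


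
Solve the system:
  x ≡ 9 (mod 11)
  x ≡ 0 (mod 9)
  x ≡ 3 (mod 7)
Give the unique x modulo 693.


Moduli 11, 9, 7 are pairwise coprime; by CRT there is a unique solution modulo M = 11 · 9 · 7 = 693.
Solve pairwise, accumulating the modulus:
  Start with x ≡ 9 (mod 11).
  Combine with x ≡ 0 (mod 9): since gcd(11, 9) = 1, we get a unique residue mod 99.
    Write x = 9 + 11·t and substitute into x ≡ 0 (mod 9): 11·t ≡ 0 − 9 = -9 (mod 9).
    Reduce coefficients mod 9: 2·t ≡ 0 (mod 9).
    The inverse of 2 mod 9 is 5 (since 2·5 = 10 = 1·9 + 1), so t ≡ 5·0 = 0 ≡ 0 (mod 9).
    Then x = 9 + 11·0 = 9, valid modulo lcm(11, 9) = 99: x ≡ 9 (mod 99).
  Combine with x ≡ 3 (mod 7): since gcd(99, 7) = 1, we get a unique residue mod 693.
    Write x = 9 + 99·t and substitute into x ≡ 3 (mod 7): 99·t ≡ 3 − 9 = -6 (mod 7).
    Reduce coefficients mod 7: 1·t ≡ 1 (mod 7).
    So t ≡ 1 (mod 7).
    Then x = 9 + 99·1 = 108, valid modulo lcm(99, 7) = 693: x ≡ 108 (mod 693).
Verify: 108 mod 11 = 9 ✓, 108 mod 9 = 0 ✓, 108 mod 7 = 3 ✓.

x ≡ 108 (mod 693).


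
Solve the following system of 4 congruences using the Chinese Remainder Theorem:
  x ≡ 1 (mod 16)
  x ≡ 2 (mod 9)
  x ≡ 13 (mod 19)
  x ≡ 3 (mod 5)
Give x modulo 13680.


Product of moduli M = 16 · 9 · 19 · 5 = 13680.
Merge one congruence at a time:
  Start: x ≡ 1 (mod 16).
  Combine with x ≡ 2 (mod 9); new modulus lcm = 144.
    Write x = 1 + 16·t and substitute into x ≡ 2 (mod 9): 16·t ≡ 2 − 1 = 1 (mod 9).
    Reduce coefficients mod 9: 7·t ≡ 1 (mod 9).
    The inverse of 7 mod 9 is 4 (since 7·4 = 28 = 3·9 + 1), so t ≡ 4·1 = 4 ≡ 4 (mod 9).
    Then x = 1 + 16·4 = 65, valid modulo lcm(16, 9) = 144: x ≡ 65 (mod 144).
  Combine with x ≡ 13 (mod 19); new modulus lcm = 2736.
    Write x = 65 + 144·t and substitute into x ≡ 13 (mod 19): 144·t ≡ 13 − 65 = -52 (mod 19).
    Reduce coefficients mod 19: 11·t ≡ 5 (mod 19).
    The inverse of 11 mod 19 is 7 (since 11·7 = 77 = 4·19 + 1), so t ≡ 7·5 = 35 ≡ 16 (mod 19).
    Then x = 65 + 144·16 = 2369, valid modulo lcm(144, 19) = 2736: x ≡ 2369 (mod 2736).
  Combine with x ≡ 3 (mod 5); new modulus lcm = 13680.
    Write x = 2369 + 2736·t and substitute into x ≡ 3 (mod 5): 2736·t ≡ 3 − 2369 = -2366 (mod 5).
    Reduce coefficients mod 5: 1·t ≡ 4 (mod 5).
    So t ≡ 4 (mod 5).
    Then x = 2369 + 2736·4 = 13313, valid modulo lcm(2736, 5) = 13680: x ≡ 13313 (mod 13680).
Verify against each original: 13313 mod 16 = 1, 13313 mod 9 = 2, 13313 mod 19 = 13, 13313 mod 5 = 3.

x ≡ 13313 (mod 13680).


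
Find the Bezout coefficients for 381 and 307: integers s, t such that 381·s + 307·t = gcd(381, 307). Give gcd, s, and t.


Euclidean algorithm on (381, 307) — divide until remainder is 0:
  381 = 1 · 307 + 74
  307 = 4 · 74 + 11
  74 = 6 · 11 + 8
  11 = 1 · 8 + 3
  8 = 2 · 3 + 2
  3 = 1 · 2 + 1
  2 = 2 · 1 + 0
gcd(381, 307) = 1.
Track Bezout coefficients alongside the remainders: start with r₀ = 381 = a·1 + b·0 (s = 1, t = 0) and r₁ = 307 = a·0 + b·1 (s = 0, t = 1); each new remainder r_{k+1} = r_{k-1} − q_k·r_k inherits s_{k+1} = s_{k-1} − q_k·s_k, t_{k+1} = t_{k-1} − q_k·t_k, so r_k = a·s_k + b·t_k at every step:
  q = 1: r = 74, s = 1 − 1·0 = 1, t = 0 − 1·1 = -1  (check: 381·1 + 307·(-1) = 74)
  q = 4: r = 11, s = 0 − 4·1 = -4, t = 1 − 4·(-1) = 5  (check: 381·(-4) + 307·5 = 11)
  q = 6: r = 8, s = 1 − 6·(-4) = 25, t = -1 − 6·5 = -31  (check: 381·25 + 307·(-31) = 8)
  q = 1: r = 3, s = -4 − 1·25 = -29, t = 5 − 1·(-31) = 36  (check: 381·(-29) + 307·36 = 3)
  q = 2: r = 2, s = 25 − 2·(-29) = 83, t = -31 − 2·36 = -103  (check: 381·83 + 307·(-103) = 2)
  q = 1: r = 1, s = -29 − 1·83 = -112, t = 36 − 1·(-103) = 139  (check: 381·(-112) + 307·139 = 1)
The row with r = 1 (the gcd) gives the Bezout coefficients s = -112, t = 139.
Result: 381 · (-112) + 307 · (139) = 1.

gcd(381, 307) = 1; s = -112, t = 139 (check: 381·(-112) + 307·139 = 1).


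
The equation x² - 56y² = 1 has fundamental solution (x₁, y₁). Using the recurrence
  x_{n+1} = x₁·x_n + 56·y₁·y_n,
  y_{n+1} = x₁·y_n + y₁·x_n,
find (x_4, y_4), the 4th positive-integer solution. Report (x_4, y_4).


Step 1: Find the fundamental solution (x₁, y₁) of x² - 56y² = 1.
  Expand √56 as a continued fraction. a₀ = ⌊√56⌋ = 7; iterate m_{k+1} = d_k·a_k − m_k, d_{k+1} = (56 − m_{k+1}²)/d_k, a_{k+1} = ⌊(a₀ + m_{k+1})/d_{k+1}⌋ (starting m₀ = 0, d₀ = 1), with convergents p_k = a_k·p_{k-1} + p_{k-2}, q_k = a_k·q_{k-1} + q_{k-2} (p₋₁ = 1, q₋₁ = 0):
  k = 0: a₀ = 7; p₀/q₀ = 7/1; p₀² − 56·q₀² = 49 − 56 = -7.
  k = 1: m = 7, d = 7, a = ⌊(7 + 7)/7⌋ = 2; p/q = (2·7 + 1)/(2·1 + 0) = 15/2; p² − 56·q² = 225 − 224 = 1.
  The first convergent with p² − 56·q² = 1 gives the fundamental solution (x₁, y₁) = (15, 2).
Step 2: Apply the recurrence (x_{n+1}, y_{n+1}) = (x₁x_n + 56y₁y_n, x₁y_n + y₁x_n) repeatedly.
  From (x_1, y_1) = (15, 2): x_2 = 15·15 + 56·2·2 = 449; y_2 = 15·2 + 2·15 = 60.
  From (x_2, y_2) = (449, 60): x_3 = 15·449 + 56·2·60 = 13455; y_3 = 15·60 + 2·449 = 1798.
  From (x_3, y_3) = (13455, 1798): x_4 = 15·13455 + 56·2·1798 = 403201; y_4 = 15·1798 + 2·13455 = 53880.
Step 3: Verify x_4² - 56·y_4² = 162571046401 - 162571046400 = 1 (should be 1). ✓

(x_1, y_1) = (15, 2); (x_4, y_4) = (403201, 53880).


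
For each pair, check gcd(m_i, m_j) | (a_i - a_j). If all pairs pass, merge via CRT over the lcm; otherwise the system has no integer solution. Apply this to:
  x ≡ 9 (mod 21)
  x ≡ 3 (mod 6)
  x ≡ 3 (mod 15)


Moduli 21, 6, 15 are not pairwise coprime, so CRT works modulo lcm(m_i) when all pairwise compatibility conditions hold.
Pairwise compatibility: gcd(m_i, m_j) must divide a_i - a_j for every pair.
Merge one congruence at a time:
  Start: x ≡ 9 (mod 21).
  Combine with x ≡ 3 (mod 6): gcd(21, 6) = 3; 3 - 9 = -6, which IS divisible by 3, so compatible.
    Write x = 9 + 21·t and substitute into x ≡ 3 (mod 6): 21·t ≡ 3 − 9 = -6 (mod 6).
    Divide the congruence (and modulus) by g = 3: 7·t ≡ -2 (mod 2).
    Reduce coefficients mod 2: 1·t ≡ 0 (mod 2).
    So t ≡ 0 (mod 2).
    Then x = 9 + 21·0 = 9, valid modulo lcm(21, 6) = 42: x ≡ 9 (mod 42).
  Combine with x ≡ 3 (mod 15): gcd(42, 15) = 3; 3 - 9 = -6, which IS divisible by 3, so compatible.
    Write x = 9 + 42·t and substitute into x ≡ 3 (mod 15): 42·t ≡ 3 − 9 = -6 (mod 15).
    Divide the congruence (and modulus) by g = 3: 14·t ≡ -2 (mod 5).
    Reduce coefficients mod 5: 4·t ≡ 3 (mod 5).
    The inverse of 4 mod 5 is 4 (since 4·4 = 16 = 3·5 + 1), so t ≡ 4·3 = 12 ≡ 2 (mod 5).
    Then x = 9 + 42·2 = 93, valid modulo lcm(42, 15) = 210: x ≡ 93 (mod 210).
Verify: 93 mod 21 = 9, 93 mod 6 = 3, 93 mod 15 = 3.

x ≡ 93 (mod 210).


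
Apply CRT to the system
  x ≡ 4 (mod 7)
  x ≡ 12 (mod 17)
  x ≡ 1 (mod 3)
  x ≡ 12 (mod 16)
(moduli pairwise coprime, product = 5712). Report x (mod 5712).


Product of moduli M = 7 · 17 · 3 · 16 = 5712.
Merge one congruence at a time:
  Start: x ≡ 4 (mod 7).
  Combine with x ≡ 12 (mod 17); new modulus lcm = 119.
    Write x = 4 + 7·t and substitute into x ≡ 12 (mod 17): 7·t ≡ 12 − 4 = 8 (mod 17).
    The inverse of 7 mod 17 is 5 (since 7·5 = 35 = 2·17 + 1), so t ≡ 5·8 = 40 ≡ 6 (mod 17).
    Then x = 4 + 7·6 = 46, valid modulo lcm(7, 17) = 119: x ≡ 46 (mod 119).
  Combine with x ≡ 1 (mod 3); new modulus lcm = 357.
    Write x = 46 + 119·t and substitute into x ≡ 1 (mod 3): 119·t ≡ 1 − 46 = -45 (mod 3).
    Reduce coefficients mod 3: 2·t ≡ 0 (mod 3).
    The inverse of 2 mod 3 is 2 (since 2·2 = 4 = 1·3 + 1), so t ≡ 2·0 = 0 ≡ 0 (mod 3).
    Then x = 46 + 119·0 = 46, valid modulo lcm(119, 3) = 357: x ≡ 46 (mod 357).
  Combine with x ≡ 12 (mod 16); new modulus lcm = 5712.
    Write x = 46 + 357·t and substitute into x ≡ 12 (mod 16): 357·t ≡ 12 − 46 = -34 (mod 16).
    Reduce coefficients mod 16: 5·t ≡ 14 (mod 16).
    The inverse of 5 mod 16 is 13 (since 5·13 = 65 = 4·16 + 1), so t ≡ 13·14 = 182 ≡ 6 (mod 16).
    Then x = 46 + 357·6 = 2188, valid modulo lcm(357, 16) = 5712: x ≡ 2188 (mod 5712).
Verify against each original: 2188 mod 7 = 4, 2188 mod 17 = 12, 2188 mod 3 = 1, 2188 mod 16 = 12.

x ≡ 2188 (mod 5712).
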